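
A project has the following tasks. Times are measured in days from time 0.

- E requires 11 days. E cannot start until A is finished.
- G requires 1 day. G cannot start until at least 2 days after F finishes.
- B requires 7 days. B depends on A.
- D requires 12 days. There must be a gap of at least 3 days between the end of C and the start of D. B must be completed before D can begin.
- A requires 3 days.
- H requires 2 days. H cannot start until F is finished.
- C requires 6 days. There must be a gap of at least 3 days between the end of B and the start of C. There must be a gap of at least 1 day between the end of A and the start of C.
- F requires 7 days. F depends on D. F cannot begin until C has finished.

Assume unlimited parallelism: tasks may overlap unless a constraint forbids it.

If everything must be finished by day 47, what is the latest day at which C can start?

16

Nothing follows G; the deadline of day 47 is its only limit. It must start by 47 − 1 = day 46.
To finish by day 47, H (duration 2) must start no later than day 45.
For F: G (must start by day 46, minus 2-day gap → day 44); H (must start by day 45). The most restrictive is day 44; with a 7-day duration, F must start by day 37.
D feeds into F (must start by day 37); so D must finish by day 37 and therefore start by day 25.
C must finish in time for D (must start by day 25, minus 3-day gap → day 22); F (must start by day 37). The tightest is day 22, so C must start by 22 − 6 = day 16.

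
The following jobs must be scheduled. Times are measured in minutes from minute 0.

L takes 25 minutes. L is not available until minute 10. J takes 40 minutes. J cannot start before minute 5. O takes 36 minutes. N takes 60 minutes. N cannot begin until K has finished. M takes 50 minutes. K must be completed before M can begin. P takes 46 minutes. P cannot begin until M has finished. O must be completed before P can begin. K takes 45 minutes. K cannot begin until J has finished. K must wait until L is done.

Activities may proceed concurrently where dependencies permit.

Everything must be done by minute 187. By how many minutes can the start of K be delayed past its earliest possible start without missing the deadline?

L cannot begin until its own release at minute 10. It runs from minute 10 to 10 + 25 = minute 35.
J waits on its own release at minute 5, so it starts at minute 5 and finishes at 5 + 40 = minute 45.
K needs all of J (finishes minute 45); L (finishes minute 35). That puts its earliest start at minute 45; it finishes at 45 + 45 = minute 90.

Working backward from the deadline:
Nothing follows P; the deadline of minute 187 is its only limit. It must start by 187 − 46 = minute 141.
M has to be done before P (must start by minute 141). That means finishing by minute 141, i.e. starting by 141 − 50 = minute 91.
Nothing follows N; the deadline of minute 187 is its only limit. It must start by 187 − 60 = minute 127.
K has several dependents: M (must start by minute 91); N (must start by minute 127). The earliest of those limits is minute 91, so K must start by 91 − 45 = minute 46.
So K can start as early as minute 45 and as late as minute 46, giving 46 − 45 = 1 minute of slack.

1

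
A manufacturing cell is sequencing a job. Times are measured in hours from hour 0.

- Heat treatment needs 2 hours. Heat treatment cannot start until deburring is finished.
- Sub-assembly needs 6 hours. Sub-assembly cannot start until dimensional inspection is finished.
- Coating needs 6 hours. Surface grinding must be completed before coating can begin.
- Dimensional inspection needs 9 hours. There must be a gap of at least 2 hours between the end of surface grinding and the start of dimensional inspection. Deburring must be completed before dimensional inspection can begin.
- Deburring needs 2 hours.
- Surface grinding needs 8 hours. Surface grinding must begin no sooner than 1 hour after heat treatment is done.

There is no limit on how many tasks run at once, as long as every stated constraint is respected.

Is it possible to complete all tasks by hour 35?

Yes

Deburring can start immediately at hour 0; it finishes at hour 2.
After deburring (finishes hour 2), heat treatment can start at hour 2 and finishes at hour 4.
After heat treatment (finishes hour 4, plus 1-hour gap → hour 5), surface grinding can start at hour 5 and finishes at hour 13.
Coating waits on surface grinding (finishes hour 13), so it starts at hour 13 and finishes at 13 + 6 = hour 19.
Dimensional inspection needs all of surface grinding (finishes hour 13, plus 2-hour gap → hour 15); deburring (finishes hour 2). That puts its earliest start at hour 15; it finishes at 15 + 9 = hour 24.
Sub-assembly waits on dimensional inspection (finishes hour 24), so it starts at hour 24 and finishes at 24 + 6 = hour 30.
Every task is finished by hour 30, which is no later than the deadline of 35, so the schedule is feasible.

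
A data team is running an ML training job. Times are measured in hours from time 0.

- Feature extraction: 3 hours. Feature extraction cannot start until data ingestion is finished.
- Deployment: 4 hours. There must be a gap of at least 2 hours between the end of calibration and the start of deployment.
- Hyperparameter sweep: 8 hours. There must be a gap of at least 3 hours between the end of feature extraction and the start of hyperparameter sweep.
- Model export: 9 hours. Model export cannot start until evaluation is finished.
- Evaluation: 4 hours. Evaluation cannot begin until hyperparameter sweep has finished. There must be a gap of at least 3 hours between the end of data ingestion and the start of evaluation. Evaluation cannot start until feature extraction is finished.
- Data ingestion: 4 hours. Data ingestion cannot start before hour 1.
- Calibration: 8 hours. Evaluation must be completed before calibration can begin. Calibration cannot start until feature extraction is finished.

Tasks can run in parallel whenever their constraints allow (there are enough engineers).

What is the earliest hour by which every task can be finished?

Data ingestion waits on its own release at hour 1, so it starts at hour 1 and finishes at 1 + 4 = hour 5.
Feature extraction cannot begin until data ingestion (finishes hour 5). It runs from hour 5 to 5 + 3 = hour 8.
Hyperparameter sweep cannot begin until feature extraction (finishes hour 8, plus 3-hour gap → hour 11). It runs from hour 11 to 11 + 8 = hour 19.
Evaluation cannot start until hyperparameter sweep (finishes hour 19); data ingestion (finishes hour 5, plus 3-hour gap → hour 8); feature extraction (finishes hour 8). The controlling bound is hour 19, so evaluation finishes at 19 + 4 = hour 23.
After evaluation (finishes hour 23), model export can start at hour 23 and finishes at hour 32.
Calibration cannot start until evaluation (finishes hour 23); feature extraction (finishes hour 8). The controlling bound is hour 23, so calibration finishes at 23 + 8 = hour 31.
Deployment waits on calibration (finishes hour 31, plus 2-hour gap → hour 33), so it starts at hour 33 and finishes at 33 + 4 = hour 37.
All tasks are finished once the last one completes. Finish times: Data ingestion at 5, Feature extraction at 8, Hyperparameter sweep at 19, Evaluation at 23, Calibration at 31, Model export at 32, Deployment at 37. The latest is hour 37.

37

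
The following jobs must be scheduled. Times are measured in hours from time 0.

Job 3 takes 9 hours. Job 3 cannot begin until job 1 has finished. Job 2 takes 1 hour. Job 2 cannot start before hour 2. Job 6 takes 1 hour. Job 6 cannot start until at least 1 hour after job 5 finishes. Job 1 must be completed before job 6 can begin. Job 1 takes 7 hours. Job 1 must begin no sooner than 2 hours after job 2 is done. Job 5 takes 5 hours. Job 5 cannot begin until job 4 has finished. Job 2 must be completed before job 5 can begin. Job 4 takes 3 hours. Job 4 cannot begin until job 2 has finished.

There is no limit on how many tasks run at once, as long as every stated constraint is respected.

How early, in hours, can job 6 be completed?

13

After its own release at hour 2, job 2 can start at hour 2 and finishes at hour 3.
After job 2 (finishes hour 3), job 4 can start at hour 3 and finishes at hour 6.
Job 5 needs all of job 4 (finishes hour 6); job 2 (finishes hour 3). That puts its earliest start at hour 6; it finishes at 6 + 5 = hour 11.
After job 2 (finishes hour 3, plus 2-hour gap → hour 5), job 1 can start at hour 5 and finishes at hour 12.
For job 6: job 5 (finishes hour 11, plus 1-hour gap → hour 12); job 1 (finishes hour 12). Taking the maximum gives a start of hour 12, and it finishes at 12 + 1 = hour 13.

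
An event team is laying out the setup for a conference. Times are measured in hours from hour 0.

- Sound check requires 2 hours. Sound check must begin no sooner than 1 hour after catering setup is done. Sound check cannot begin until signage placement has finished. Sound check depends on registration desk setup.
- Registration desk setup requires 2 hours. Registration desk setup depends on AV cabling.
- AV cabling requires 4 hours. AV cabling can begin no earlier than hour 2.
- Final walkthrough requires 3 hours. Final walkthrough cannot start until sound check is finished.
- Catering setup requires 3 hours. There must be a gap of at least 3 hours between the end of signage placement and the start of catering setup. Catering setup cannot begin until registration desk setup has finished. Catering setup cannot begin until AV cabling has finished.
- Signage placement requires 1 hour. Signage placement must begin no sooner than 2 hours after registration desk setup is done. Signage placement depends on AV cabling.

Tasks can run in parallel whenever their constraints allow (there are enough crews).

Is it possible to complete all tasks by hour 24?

AV cabling cannot begin until its own release at hour 2. It runs from hour 2 to 2 + 4 = hour 6.
Registration desk setup cannot begin until AV cabling (finishes hour 6). It runs from hour 6 to 6 + 2 = hour 8.
Signage placement has to wait for registration desk setup (finishes hour 8, plus 2-hour gap → hour 10); AV cabling (finishes hour 6). The latest of these is hour 10, so signage placement runs hour 10 to 10 + 1 = hour 11.
Catering setup needs all of signage placement (finishes hour 11, plus 3-hour gap → hour 14); registration desk setup (finishes hour 8); AV cabling (finishes hour 6). That puts its earliest start at hour 14; it finishes at 14 + 3 = hour 17.
Sound check needs all of catering setup (finishes hour 17, plus 1-hour gap → hour 18); signage placement (finishes hour 11); registration desk setup (finishes hour 8). That puts its earliest start at hour 18; it finishes at 18 + 2 = hour 20.
Final walkthrough cannot begin until sound check (finishes hour 20). It runs from hour 20 to 20 + 3 = hour 23.
Every task is finished by hour 23, which is no later than the deadline of 24, so the schedule is feasible.

Yes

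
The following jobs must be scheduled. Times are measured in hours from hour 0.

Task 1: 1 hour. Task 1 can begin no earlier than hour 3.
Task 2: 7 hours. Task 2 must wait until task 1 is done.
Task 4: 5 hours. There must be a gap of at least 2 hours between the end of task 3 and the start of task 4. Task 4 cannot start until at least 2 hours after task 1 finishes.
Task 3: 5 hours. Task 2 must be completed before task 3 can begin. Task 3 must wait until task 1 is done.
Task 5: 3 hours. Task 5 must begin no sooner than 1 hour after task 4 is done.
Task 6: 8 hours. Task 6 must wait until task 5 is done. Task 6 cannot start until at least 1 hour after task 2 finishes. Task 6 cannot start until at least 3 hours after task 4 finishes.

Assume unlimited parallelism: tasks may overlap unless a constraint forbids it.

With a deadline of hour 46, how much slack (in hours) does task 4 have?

11

Task 1 waits on its own release at hour 3, so it starts at hour 3 and finishes at 3 + 1 = hour 4.
Task 2 cannot begin until task 1 (finishes hour 4). It runs from hour 4 to 4 + 7 = hour 11.
Task 3 cannot start until task 2 (finishes hour 11); task 1 (finishes hour 4). The controlling bound is hour 11, so task 3 finishes at 11 + 5 = hour 16.
Task 4 cannot start until task 3 (finishes hour 16, plus 2-hour gap → hour 18); task 1 (finishes hour 4, plus 2-hour gap → hour 6). The controlling bound is hour 18, so task 4 finishes at 18 + 5 = hour 23.

Working backward from the deadline:
Task 6 has no dependents, so it just needs to finish by hour 46. Starting by 46 − 8 = hour 38 achieves that.
Task 5 feeds into task 6 (must start by hour 38); so task 5 must finish by hour 38 and therefore start by hour 35.
Task 4 has several dependents: task 5 (must start by hour 35, minus 1-hour gap → hour 34); task 6 (must start by hour 38, minus 3-hour gap → hour 35). The earliest of those limits is hour 34, so task 4 must start by 34 − 5 = hour 29.
So task 4 can start as early as hour 18 and as late as hour 29, giving 29 − 18 = 11 hours of slack.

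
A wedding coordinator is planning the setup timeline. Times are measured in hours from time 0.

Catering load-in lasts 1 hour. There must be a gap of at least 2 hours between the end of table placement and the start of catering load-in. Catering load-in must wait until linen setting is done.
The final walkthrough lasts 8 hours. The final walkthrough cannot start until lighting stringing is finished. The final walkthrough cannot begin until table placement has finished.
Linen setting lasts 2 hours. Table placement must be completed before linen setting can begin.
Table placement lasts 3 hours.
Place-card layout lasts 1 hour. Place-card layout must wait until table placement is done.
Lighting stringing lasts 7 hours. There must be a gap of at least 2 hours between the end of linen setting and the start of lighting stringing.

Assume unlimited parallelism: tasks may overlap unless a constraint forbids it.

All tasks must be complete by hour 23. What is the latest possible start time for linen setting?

4

The final walkthrough must finish by hour 23; it takes 8 hours, so it must start by 23 − 8 = hour 15.
Lighting stringing has to be done before the final walkthrough (must start by hour 15). That means finishing by hour 15, i.e. starting by 15 − 7 = hour 8.
Catering load-in has no dependents, so it just needs to finish by hour 23. Starting by 23 − 1 = hour 22 achieves that.
For linen setting: lighting stringing (must start by hour 8, minus 2-hour gap → hour 6); catering load-in (must start by hour 22). The most restrictive is hour 6; with a 2-hour duration, linen setting must start by hour 4.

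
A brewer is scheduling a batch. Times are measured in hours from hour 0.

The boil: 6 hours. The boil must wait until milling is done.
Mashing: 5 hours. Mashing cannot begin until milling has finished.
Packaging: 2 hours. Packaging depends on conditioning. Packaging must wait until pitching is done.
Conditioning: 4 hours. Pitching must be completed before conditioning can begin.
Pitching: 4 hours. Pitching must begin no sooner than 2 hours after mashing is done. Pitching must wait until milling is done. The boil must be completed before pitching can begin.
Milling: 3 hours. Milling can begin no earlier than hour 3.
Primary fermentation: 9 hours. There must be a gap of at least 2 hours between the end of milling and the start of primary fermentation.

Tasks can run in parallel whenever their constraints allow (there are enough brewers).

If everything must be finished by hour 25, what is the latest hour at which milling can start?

To finish by hour 25, packaging (duration 2) must start no later than hour 23.
Conditioning has to be done before packaging (must start by hour 23). That means finishing by hour 23, i.e. starting by 23 − 4 = hour 19.
Pitching has several dependents: conditioning (must start by hour 19); packaging (must start by hour 23). The earliest of those limits is hour 19, so pitching must start by 19 − 4 = hour 15.
Mashing has to be done before pitching (must start by hour 15, minus 2-hour gap → hour 13). That means finishing by hour 13, i.e. starting by 13 − 5 = hour 8.
The boil has to be done before pitching (must start by hour 15). That means finishing by hour 15, i.e. starting by 15 − 6 = hour 9.
Nothing follows primary fermentation; the deadline of hour 25 is its only limit. It must start by 25 − 9 = hour 16.
Milling has several dependents: mashing (must start by hour 8); the boil (must start by hour 9); pitching (must start by hour 15); primary fermentation (must start by hour 16, minus 2-hour gap → hour 14). The earliest of those limits is hour 8, so milling must start by 8 − 3 = hour 5.

5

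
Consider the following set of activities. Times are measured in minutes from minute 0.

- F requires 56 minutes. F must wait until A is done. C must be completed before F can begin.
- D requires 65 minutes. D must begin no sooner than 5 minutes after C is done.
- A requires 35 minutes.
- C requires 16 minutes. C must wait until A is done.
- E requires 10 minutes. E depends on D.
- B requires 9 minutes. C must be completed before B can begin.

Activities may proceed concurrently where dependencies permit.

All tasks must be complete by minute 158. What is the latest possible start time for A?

27

B must finish by minute 158; it takes 9 minutes, so it must start by 158 − 9 = minute 149.
Nothing follows E; the deadline of minute 158 is its only limit. It must start by 158 − 10 = minute 148.
D has to be done before E (must start by minute 148). That means finishing by minute 148, i.e. starting by 148 − 65 = minute 83.
F must finish by minute 158; it takes 56 minutes, so it must start by 158 − 56 = minute 102.
For C: B (must start by minute 149); D (must start by minute 83, minus 5-minute gap → minute 78); F (must start by minute 102). The most restrictive is minute 78; with a 16-minute duration, C must start by minute 62.
For A: C (must start by minute 62); F (must start by minute 102). The most restrictive is minute 62; with a 35-minute duration, A must start by minute 27.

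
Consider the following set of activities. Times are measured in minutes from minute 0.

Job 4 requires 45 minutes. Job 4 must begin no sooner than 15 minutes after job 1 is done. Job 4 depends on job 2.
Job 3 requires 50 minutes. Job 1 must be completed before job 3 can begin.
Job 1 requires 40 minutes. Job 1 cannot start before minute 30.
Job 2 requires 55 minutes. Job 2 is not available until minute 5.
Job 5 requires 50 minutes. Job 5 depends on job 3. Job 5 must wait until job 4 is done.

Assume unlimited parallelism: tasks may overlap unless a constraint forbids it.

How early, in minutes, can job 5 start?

After its own release at minute 5, job 2 can start at minute 5 and finishes at minute 60.
Job 1 waits on its own release at minute 30, so it starts at minute 30 and finishes at 30 + 40 = minute 70.
Job 4 needs all of job 1 (finishes minute 70, plus 15-minute gap → minute 85); job 2 (finishes minute 60). That puts its earliest start at minute 85; it finishes at 85 + 45 = minute 130.
After job 1 (finishes minute 70), job 3 can start at minute 70 and finishes at minute 120.
Job 5 waits on job 3 (finishes minute 120); job 4 (finishes minute 130). The latest of these is minute 130, which is the earliest job 5 can start.

130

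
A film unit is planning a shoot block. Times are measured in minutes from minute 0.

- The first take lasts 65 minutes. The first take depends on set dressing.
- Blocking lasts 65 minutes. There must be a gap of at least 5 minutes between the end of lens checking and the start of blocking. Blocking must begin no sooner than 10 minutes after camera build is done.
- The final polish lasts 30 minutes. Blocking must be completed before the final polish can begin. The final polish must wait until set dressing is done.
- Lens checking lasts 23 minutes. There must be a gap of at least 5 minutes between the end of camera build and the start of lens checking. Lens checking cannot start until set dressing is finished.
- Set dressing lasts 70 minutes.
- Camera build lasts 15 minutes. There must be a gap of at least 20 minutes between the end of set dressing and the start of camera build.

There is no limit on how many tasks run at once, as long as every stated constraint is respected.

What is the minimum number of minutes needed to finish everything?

233

Set dressing can start immediately at minute 0; it finishes at minute 70.
The first take cannot begin until set dressing (finishes minute 70). It runs from minute 70 to 70 + 65 = minute 135.
Camera build cannot begin until set dressing (finishes minute 70, plus 20-minute gap → minute 90). It runs from minute 90 to 90 + 15 = minute 105.
Lens checking needs all of camera build (finishes minute 105, plus 5-minute gap → minute 110); set dressing (finishes minute 70). That puts its earliest start at minute 110; it finishes at 110 + 23 = minute 133.
For blocking: lens checking (finishes minute 133, plus 5-minute gap → minute 138); camera build (finishes minute 105, plus 10-minute gap → minute 115). Taking the maximum gives a start of minute 138, and it finishes at 138 + 65 = minute 203.
The final polish needs all of blocking (finishes minute 203); set dressing (finishes minute 70). That puts its earliest start at minute 203; it finishes at 203 + 30 = minute 233.
All tasks are finished once the last one completes. Finish times: Set dressing at 70, Camera build at 105, Lens checking at 133, Blocking at 203, The final polish at 233, The first take at 135. The latest is minute 233.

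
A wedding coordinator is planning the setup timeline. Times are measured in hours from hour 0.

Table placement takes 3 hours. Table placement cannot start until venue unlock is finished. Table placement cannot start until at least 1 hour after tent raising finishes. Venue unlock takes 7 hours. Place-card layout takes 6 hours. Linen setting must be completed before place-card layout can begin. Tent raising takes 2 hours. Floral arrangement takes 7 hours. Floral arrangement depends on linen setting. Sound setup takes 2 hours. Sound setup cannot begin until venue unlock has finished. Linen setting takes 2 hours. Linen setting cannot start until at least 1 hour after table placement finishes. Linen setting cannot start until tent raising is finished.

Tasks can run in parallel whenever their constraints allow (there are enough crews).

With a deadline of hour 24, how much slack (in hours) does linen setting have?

Tent raising has no prerequisites, so it starts at hour 0 and finishes at hour 2.
Venue unlock has no prerequisites, so it starts at hour 0 and finishes at hour 7.
For table placement: venue unlock (finishes hour 7); tent raising (finishes hour 2, plus 1-hour gap → hour 3). Taking the maximum gives a start of hour 7, and it finishes at 7 + 3 = hour 10.
Linen setting has to wait for table placement (finishes hour 10, plus 1-hour gap → hour 11); tent raising (finishes hour 2). The latest of these is hour 11, so linen setting runs hour 11 to 11 + 2 = hour 13.

Working backward from the deadline:
To finish by hour 24, floral arrangement (duration 7) must start no later than hour 17.
Place-card layout must finish by hour 24; it takes 6 hours, so it must start by 24 − 6 = hour 18.
Linen setting feeds floral arrangement (must start by hour 17); place-card layout (must start by hour 18). Taking the minimum, linen setting must finish by hour 17 and start by 17 − 2 = hour 15.
So linen setting can start as early as hour 11 and as late as hour 15, giving 15 − 11 = 4 hours of slack.

4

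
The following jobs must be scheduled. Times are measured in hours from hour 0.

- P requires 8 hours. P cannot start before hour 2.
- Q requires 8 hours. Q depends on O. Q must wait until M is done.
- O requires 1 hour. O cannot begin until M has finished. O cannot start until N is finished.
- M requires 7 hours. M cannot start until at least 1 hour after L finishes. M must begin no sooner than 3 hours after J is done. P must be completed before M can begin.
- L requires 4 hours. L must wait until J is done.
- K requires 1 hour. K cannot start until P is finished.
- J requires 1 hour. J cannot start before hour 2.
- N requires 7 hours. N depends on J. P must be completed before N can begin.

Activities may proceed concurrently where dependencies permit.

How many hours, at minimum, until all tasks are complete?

26

After its own release at hour 2, P can start at hour 2 and finishes at hour 10.
After P (finishes hour 10), K can start at hour 10 and finishes at hour 11.
After its own release at hour 2, J can start at hour 2 and finishes at hour 3.
For N: J (finishes hour 3); P (finishes hour 10). Taking the maximum gives a start of hour 10, and it finishes at 10 + 7 = hour 17.
After J (finishes hour 3), L can start at hour 3 and finishes at hour 7.
M needs all of L (finishes hour 7, plus 1-hour gap → hour 8); J (finishes hour 3, plus 3-hour gap → hour 6); P (finishes hour 10). That puts its earliest start at hour 10; it finishes at 10 + 7 = hour 17.
For O: M (finishes hour 17); N (finishes hour 17). Taking the maximum gives a start of hour 17, and it finishes at 17 + 1 = hour 18.
Q cannot start until O (finishes hour 18); M (finishes hour 17). The controlling bound is hour 18, so Q finishes at 18 + 8 = hour 26.
All tasks are finished once the last one completes. Finish times: J at 3, K at 11, L at 7, M at 17, N at 17, O at 18, P at 10, Q at 26. The latest is hour 26.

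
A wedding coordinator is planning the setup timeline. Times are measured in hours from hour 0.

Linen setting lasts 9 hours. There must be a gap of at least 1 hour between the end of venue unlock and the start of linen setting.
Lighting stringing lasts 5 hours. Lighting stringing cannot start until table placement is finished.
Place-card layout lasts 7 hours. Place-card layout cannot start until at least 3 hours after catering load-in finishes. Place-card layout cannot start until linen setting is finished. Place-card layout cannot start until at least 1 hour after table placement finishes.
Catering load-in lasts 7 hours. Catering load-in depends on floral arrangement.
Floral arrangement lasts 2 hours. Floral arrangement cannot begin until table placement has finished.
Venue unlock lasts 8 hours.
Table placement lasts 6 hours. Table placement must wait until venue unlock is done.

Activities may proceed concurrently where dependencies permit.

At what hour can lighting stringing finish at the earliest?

19

Venue unlock can start immediately at hour 0; it finishes at hour 8.
Table placement waits on venue unlock (finishes hour 8), so it starts at hour 8 and finishes at 8 + 6 = hour 14.
Lighting stringing cannot begin until table placement (finishes hour 14). It runs from hour 14 to 14 + 5 = hour 19.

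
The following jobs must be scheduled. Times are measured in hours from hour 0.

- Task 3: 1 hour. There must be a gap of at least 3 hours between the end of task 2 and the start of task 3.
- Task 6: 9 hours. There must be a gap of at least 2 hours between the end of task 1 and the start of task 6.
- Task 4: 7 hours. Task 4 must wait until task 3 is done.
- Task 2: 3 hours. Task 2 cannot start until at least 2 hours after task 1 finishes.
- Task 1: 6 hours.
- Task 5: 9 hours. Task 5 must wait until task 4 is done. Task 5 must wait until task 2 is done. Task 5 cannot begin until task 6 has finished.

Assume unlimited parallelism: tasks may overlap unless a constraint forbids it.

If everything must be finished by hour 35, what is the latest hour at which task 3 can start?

Nothing follows task 5; the deadline of hour 35 is its only limit. It must start by 35 − 9 = hour 26.
Since task 5 (must start by hour 26) depends on it, task 4 must finish by hour 26. Backing off its 7-hour duration gives a latest start of hour 19.
Since task 4 (must start by hour 19) depends on it, task 3 must finish by hour 19. Backing off its 1-hour duration gives a latest start of hour 18.

18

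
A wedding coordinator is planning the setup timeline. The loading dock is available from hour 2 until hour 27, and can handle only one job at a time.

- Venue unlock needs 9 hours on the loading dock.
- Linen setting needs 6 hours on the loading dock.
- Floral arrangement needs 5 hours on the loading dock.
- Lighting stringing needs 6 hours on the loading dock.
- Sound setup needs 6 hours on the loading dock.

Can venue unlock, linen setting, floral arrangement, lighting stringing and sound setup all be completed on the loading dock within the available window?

No

The loading dock window is 27 − 2 = 25 hours.
Running back to back, the jobs need 9 + 6 + 5 + 6 + 6 = 32 hours on the loading dock.
Since 32 > 25, they cannot all fit.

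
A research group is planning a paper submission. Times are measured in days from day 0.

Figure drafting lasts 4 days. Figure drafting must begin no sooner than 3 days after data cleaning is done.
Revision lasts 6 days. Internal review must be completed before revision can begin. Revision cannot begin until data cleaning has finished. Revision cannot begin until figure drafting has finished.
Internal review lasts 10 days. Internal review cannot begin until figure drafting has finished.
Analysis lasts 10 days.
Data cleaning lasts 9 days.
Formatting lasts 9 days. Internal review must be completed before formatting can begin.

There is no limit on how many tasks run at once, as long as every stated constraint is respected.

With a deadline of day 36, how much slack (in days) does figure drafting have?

Data cleaning has no prerequisites, so it starts at day 0 and finishes at day 9.
Figure drafting cannot begin until data cleaning (finishes day 9, plus 3-day gap → day 12). It runs from day 12 to 12 + 4 = day 16.

Working backward from the deadline:
To finish by day 36, revision (duration 6) must start no later than day 30.
Formatting has no dependents, so it just needs to finish by day 36. Starting by 36 − 9 = day 27 achieves that.
Internal review has several dependents: revision (must start by day 30); formatting (must start by day 27). The earliest of those limits is day 27, so internal review must start by 27 − 10 = day 17.
Figure drafting feeds internal review (must start by day 17); revision (must start by day 30). Taking the minimum, figure drafting must finish by day 17 and start by 17 − 4 = day 13.
So figure drafting can start as early as day 12 and as late as day 13, giving 13 − 12 = 1 day of slack.

1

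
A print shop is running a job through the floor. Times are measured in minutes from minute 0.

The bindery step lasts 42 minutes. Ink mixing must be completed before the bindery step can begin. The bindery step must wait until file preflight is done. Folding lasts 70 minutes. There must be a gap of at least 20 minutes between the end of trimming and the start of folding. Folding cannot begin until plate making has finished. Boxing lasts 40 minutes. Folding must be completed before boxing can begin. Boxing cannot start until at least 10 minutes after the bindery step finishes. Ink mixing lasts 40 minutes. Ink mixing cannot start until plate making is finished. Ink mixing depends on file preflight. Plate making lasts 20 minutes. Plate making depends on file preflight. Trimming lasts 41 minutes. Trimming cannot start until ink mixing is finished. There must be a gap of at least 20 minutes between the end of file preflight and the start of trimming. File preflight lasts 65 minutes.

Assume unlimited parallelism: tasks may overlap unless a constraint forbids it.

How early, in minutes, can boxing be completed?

296

File preflight can start immediately at minute 0; it finishes at minute 65.
Plate making waits on file preflight (finishes minute 65), so it starts at minute 65 and finishes at 65 + 20 = minute 85.
For ink mixing: plate making (finishes minute 85); file preflight (finishes minute 65). Taking the maximum gives a start of minute 85, and it finishes at 85 + 40 = minute 125.
The bindery step cannot start until ink mixing (finishes minute 125); file preflight (finishes minute 65). The controlling bound is minute 125, so the bindery step finishes at 125 + 42 = minute 167.
Trimming needs all of ink mixing (finishes minute 125); file preflight (finishes minute 65, plus 20-minute gap → minute 85). That puts its earliest start at minute 125; it finishes at 125 + 41 = minute 166.
Folding cannot start until trimming (finishes minute 166, plus 20-minute gap → minute 186); plate making (finishes minute 85). The controlling bound is minute 186, so folding finishes at 186 + 70 = minute 256.
Boxing has to wait for folding (finishes minute 256); the bindery step (finishes minute 167, plus 10-minute gap → minute 177). The latest of these is minute 256, so boxing runs minute 256 to 256 + 40 = minute 296.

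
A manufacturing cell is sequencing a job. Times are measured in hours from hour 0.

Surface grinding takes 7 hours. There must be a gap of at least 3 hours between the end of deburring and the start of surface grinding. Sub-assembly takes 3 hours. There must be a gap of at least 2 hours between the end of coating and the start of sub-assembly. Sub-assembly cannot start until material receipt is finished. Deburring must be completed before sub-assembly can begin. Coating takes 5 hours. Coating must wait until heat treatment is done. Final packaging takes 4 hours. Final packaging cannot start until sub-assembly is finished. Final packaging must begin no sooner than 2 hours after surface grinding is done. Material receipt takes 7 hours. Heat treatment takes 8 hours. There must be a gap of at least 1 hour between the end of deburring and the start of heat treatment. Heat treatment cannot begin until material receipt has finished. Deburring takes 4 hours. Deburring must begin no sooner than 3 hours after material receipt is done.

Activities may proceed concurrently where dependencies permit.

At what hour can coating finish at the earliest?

Material receipt can start immediately at hour 0; it finishes at hour 7.
Deburring waits on material receipt (finishes hour 7, plus 3-hour gap → hour 10), so it starts at hour 10 and finishes at 10 + 4 = hour 14.
Heat treatment has to wait for deburring (finishes hour 14, plus 1-hour gap → hour 15); material receipt (finishes hour 7). The latest of these is hour 15, so heat treatment runs hour 15 to 15 + 8 = hour 23.
After heat treatment (finishes hour 23), coating can start at hour 23 and finishes at hour 28.

28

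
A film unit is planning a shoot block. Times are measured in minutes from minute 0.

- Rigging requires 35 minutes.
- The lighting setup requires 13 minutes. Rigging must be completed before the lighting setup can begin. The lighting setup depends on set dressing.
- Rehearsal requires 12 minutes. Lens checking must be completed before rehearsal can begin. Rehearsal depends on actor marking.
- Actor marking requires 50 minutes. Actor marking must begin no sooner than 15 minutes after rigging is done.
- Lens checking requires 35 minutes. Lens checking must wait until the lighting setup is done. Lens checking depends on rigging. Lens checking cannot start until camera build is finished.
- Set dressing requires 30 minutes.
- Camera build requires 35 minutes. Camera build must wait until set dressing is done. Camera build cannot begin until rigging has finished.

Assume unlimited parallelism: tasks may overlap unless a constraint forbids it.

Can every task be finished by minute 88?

No

Nothing blocks set dressing, so it runs from minute 0 to minute 30.
Rigging has no prerequisites, so it starts at minute 0 and finishes at minute 35.
Actor marking waits on rigging (finishes minute 35, plus 15-minute gap → minute 50), so it starts at minute 50 and finishes at 50 + 50 = minute 100.
Camera build has to wait for set dressing (finishes minute 30); rigging (finishes minute 35). The latest of these is minute 35, so camera build runs minute 35 to 35 + 35 = minute 70.
The lighting setup has to wait for rigging (finishes minute 35); set dressing (finishes minute 30). The latest of these is minute 35, so the lighting setup runs minute 35 to 35 + 13 = minute 48.
Lens checking cannot start until the lighting setup (finishes minute 48); rigging (finishes minute 35); camera build (finishes minute 70). The controlling bound is minute 70, so lens checking finishes at 70 + 35 = minute 105.
For rehearsal: lens checking (finishes minute 105); actor marking (finishes minute 100). Taking the maximum gives a start of minute 105, and it finishes at 105 + 12 = minute 117.
The earliest everything can be done is minute 117, which is after the deadline of 88, so it is not possible.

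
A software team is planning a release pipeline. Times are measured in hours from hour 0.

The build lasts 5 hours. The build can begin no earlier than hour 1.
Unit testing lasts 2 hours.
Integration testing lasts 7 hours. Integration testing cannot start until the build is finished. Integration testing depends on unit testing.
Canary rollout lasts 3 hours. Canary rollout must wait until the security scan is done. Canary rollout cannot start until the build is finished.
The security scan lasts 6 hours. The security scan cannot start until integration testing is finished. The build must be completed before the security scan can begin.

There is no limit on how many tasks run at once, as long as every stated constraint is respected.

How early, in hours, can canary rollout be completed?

22

Unit testing has no prerequisites, so it starts at hour 0 and finishes at hour 2.
After its own release at hour 1, the build can start at hour 1 and finishes at hour 6.
For integration testing: the build (finishes hour 6); unit testing (finishes hour 2). Taking the maximum gives a start of hour 6, and it finishes at 6 + 7 = hour 13.
For the security scan: integration testing (finishes hour 13); the build (finishes hour 6). Taking the maximum gives a start of hour 13, and it finishes at 13 + 6 = hour 19.
Canary rollout has to wait for the security scan (finishes hour 19); the build (finishes hour 6). The latest of these is hour 19, so canary rollout runs hour 19 to 19 + 3 = hour 22.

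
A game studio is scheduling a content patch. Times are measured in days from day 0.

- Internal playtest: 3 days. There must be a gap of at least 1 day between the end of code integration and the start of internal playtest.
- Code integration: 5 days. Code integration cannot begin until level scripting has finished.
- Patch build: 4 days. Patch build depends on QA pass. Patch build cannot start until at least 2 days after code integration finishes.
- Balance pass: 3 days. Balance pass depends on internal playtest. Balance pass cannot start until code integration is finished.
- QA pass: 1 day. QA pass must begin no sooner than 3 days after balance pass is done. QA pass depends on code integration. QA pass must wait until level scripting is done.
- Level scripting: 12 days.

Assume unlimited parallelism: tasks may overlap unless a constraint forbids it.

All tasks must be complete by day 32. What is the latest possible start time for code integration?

Patch build must finish by day 32; it takes 4 days, so it must start by 32 − 4 = day 28.
QA pass has to be done before patch build (must start by day 28). That means finishing by day 28, i.e. starting by 28 − 1 = day 27.
Balance pass must finish before QA pass (must start by day 27, minus 3-day gap → day 24). With a 3-day duration, balance pass must start by 24 − 3 = day 21.
Internal playtest feeds into balance pass (must start by day 21); so internal playtest must finish by day 21 and therefore start by day 18.
For code integration: internal playtest (must start by day 18, minus 1-day gap → day 17); balance pass (must start by day 21); QA pass (must start by day 27); patch build (must start by day 28, minus 2-day gap → day 26). The most restrictive is day 17; with a 5-day duration, code integration must start by day 12.

12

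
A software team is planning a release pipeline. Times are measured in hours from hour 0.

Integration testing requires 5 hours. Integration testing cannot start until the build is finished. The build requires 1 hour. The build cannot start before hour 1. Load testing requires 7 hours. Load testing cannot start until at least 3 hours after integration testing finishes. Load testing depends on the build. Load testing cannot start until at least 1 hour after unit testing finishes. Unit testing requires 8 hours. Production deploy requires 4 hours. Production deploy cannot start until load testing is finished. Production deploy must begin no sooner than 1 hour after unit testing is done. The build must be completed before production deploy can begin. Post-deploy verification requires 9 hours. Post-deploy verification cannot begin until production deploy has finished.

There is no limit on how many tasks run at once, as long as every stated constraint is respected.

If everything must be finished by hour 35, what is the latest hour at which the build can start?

Nothing follows post-deploy verification; the deadline of hour 35 is its only limit. It must start by 35 − 9 = hour 26.
Production deploy feeds into post-deploy verification (must start by hour 26); so production deploy must finish by hour 26 and therefore start by hour 22.
Load testing must finish before production deploy (must start by hour 22). With a 7-hour duration, load testing must start by 22 − 7 = hour 15.
Integration testing feeds into load testing (must start by hour 15, minus 3-hour gap → hour 12); so integration testing must finish by hour 12 and therefore start by hour 7.
The build feeds integration testing (must start by hour 7); load testing (must start by hour 15); production deploy (must start by hour 22). Taking the minimum, the build must finish by hour 7 and start by 7 − 1 = hour 6.

6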